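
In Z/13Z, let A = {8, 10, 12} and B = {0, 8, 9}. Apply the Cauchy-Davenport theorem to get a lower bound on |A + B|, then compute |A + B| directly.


Cauchy-Davenport: |A + B| ≥ min(p, |A| + |B| - 1) for A, B nonempty in Z/pZ.
|A| = 3, |B| = 3, p = 13.
CD lower bound = min(13, 3 + 3 - 1) = min(13, 5) = 5.
Compute A + B mod 13 directly:
a = 8: 8+0=8, 8+8=3, 8+9=4
a = 10: 10+0=10, 10+8=5, 10+9=6
a = 12: 12+0=12, 12+8=7, 12+9=8
A + B = {3, 4, 5, 6, 7, 8, 10, 12}, so |A + B| = 8.
Verify: 8 ≥ 5? Yes ✓.

CD lower bound = 5, actual |A + B| = 8.


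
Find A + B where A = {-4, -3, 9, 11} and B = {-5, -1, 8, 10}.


A + B = {a + b : a ∈ A, b ∈ B}.
Enumerate all |A|·|B| = 4·4 = 16 pairs (a, b) and collect distinct sums.
a = -4: -4+-5=-9, -4+-1=-5, -4+8=4, -4+10=6
a = -3: -3+-5=-8, -3+-1=-4, -3+8=5, -3+10=7
a = 9: 9+-5=4, 9+-1=8, 9+8=17, 9+10=19
a = 11: 11+-5=6, 11+-1=10, 11+8=19, 11+10=21
Collecting distinct sums: A + B = {-9, -8, -5, -4, 4, 5, 6, 7, 8, 10, 17, 19, 21}
|A + B| = 13

A + B = {-9, -8, -5, -4, 4, 5, 6, 7, 8, 10, 17, 19, 21}


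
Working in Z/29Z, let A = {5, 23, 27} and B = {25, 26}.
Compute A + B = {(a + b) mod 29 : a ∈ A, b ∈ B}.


Work in Z/29Z: reduce every sum a + b modulo 29.
Enumerate all 6 pairs:
a = 5: 5+25=1, 5+26=2
a = 23: 23+25=19, 23+26=20
a = 27: 27+25=23, 27+26=24
Distinct residues collected: {1, 2, 19, 20, 23, 24}
|A + B| = 6 (out of 29 total residues).

A + B = {1, 2, 19, 20, 23, 24}


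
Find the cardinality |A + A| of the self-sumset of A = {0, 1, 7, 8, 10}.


A + A = {a + a' : a, a' ∈ A}; |A| = 5.
General bounds: 2|A| - 1 ≤ |A + A| ≤ |A|(|A|+1)/2, i.e. 9 ≤ |A + A| ≤ 15.
Lower bound 2|A|-1 is attained iff A is an arithmetic progression.
Enumerate sums a + a' for a ≤ a' (symmetric, so this suffices):
a = 0: 0+0=0, 0+1=1, 0+7=7, 0+8=8, 0+10=10
a = 1: 1+1=2, 1+7=8, 1+8=9, 1+10=11
a = 7: 7+7=14, 7+8=15, 7+10=17
a = 8: 8+8=16, 8+10=18
a = 10: 10+10=20
Distinct sums: {0, 1, 2, 7, 8, 9, 10, 11, 14, 15, 16, 17, 18, 20}
|A + A| = 14

|A + A| = 14


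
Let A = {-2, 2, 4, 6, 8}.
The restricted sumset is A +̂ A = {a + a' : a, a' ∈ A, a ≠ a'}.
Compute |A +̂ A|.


Restricted sumset: A +̂ A = {a + a' : a ∈ A, a' ∈ A, a ≠ a'}.
Equivalently, take A + A and drop any sum 2a that is achievable ONLY as a + a for a ∈ A (i.e. sums representable only with equal summands).
Enumerate pairs (a, a') with a < a' (symmetric, so each unordered pair gives one sum; this covers all a ≠ a'):
  -2 + 2 = 0
  -2 + 4 = 2
  -2 + 6 = 4
  -2 + 8 = 6
  2 + 4 = 6
  2 + 6 = 8
  2 + 8 = 10
  4 + 6 = 10
  4 + 8 = 12
  6 + 8 = 14
Collected distinct sums: {0, 2, 4, 6, 8, 10, 12, 14}
|A +̂ A| = 8
(Reference bound: |A +̂ A| ≥ 2|A| - 3 for |A| ≥ 2, with |A| = 5 giving ≥ 7.)

|A +̂ A| = 8


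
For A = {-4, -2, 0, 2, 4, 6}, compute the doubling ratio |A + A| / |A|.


|A| = 6.
Compute A + A by enumerating all 36 pairs.
A + A = {-8, -6, -4, -2, 0, 2, 4, 6, 8, 10, 12}, so |A + A| = 11.
K = |A + A| / |A| = 11/6 (already in lowest terms) ≈ 1.8333.
Reference: AP of size 6 gives K = 11/6 ≈ 1.8333; a fully generic set of size 6 gives K ≈ 3.5000.

|A| = 6, |A + A| = 11, K = 11/6.


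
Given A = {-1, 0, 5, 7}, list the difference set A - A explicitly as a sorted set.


A - A = {a - a' : a, a' ∈ A}.
Compute a - a' for each ordered pair (a, a'):
a = -1: -1--1=0, -1-0=-1, -1-5=-6, -1-7=-8
a = 0: 0--1=1, 0-0=0, 0-5=-5, 0-7=-7
a = 5: 5--1=6, 5-0=5, 5-5=0, 5-7=-2
a = 7: 7--1=8, 7-0=7, 7-5=2, 7-7=0
Collecting distinct values (and noting 0 appears from a-a):
A - A = {-8, -7, -6, -5, -2, -1, 0, 1, 2, 5, 6, 7, 8}
|A - A| = 13

A - A = {-8, -7, -6, -5, -2, -1, 0, 1, 2, 5, 6, 7, 8}


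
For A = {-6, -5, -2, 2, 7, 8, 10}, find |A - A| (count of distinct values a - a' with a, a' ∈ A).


A - A = {a - a' : a, a' ∈ A}; |A| = 7.
Bounds: 2|A|-1 ≤ |A - A| ≤ |A|² - |A| + 1, i.e. 13 ≤ |A - A| ≤ 43.
Note: 0 ∈ A - A always (from a - a). The set is symmetric: if d ∈ A - A then -d ∈ A - A.
Enumerate nonzero differences d = a - a' with a > a' (then include -d):
Positive differences: {1, 2, 3, 4, 5, 6, 7, 8, 9, 10, 12, 13, 14, 15, 16}
Full difference set: {0} ∪ (positive diffs) ∪ (negative diffs).
|A - A| = 1 + 2·15 = 31 (matches direct enumeration: 31).

|A - A| = 31


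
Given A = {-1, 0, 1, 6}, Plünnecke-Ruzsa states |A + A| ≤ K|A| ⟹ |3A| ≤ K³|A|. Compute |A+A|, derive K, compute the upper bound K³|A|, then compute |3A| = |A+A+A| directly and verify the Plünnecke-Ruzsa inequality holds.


|A| = 4.
Step 1: Compute A + A by enumerating all 16 pairs.
A + A = {-2, -1, 0, 1, 2, 5, 6, 7, 12}, so |A + A| = 9.
Step 2: Doubling constant K = |A + A|/|A| = 9/4 = 9/4 ≈ 2.2500.
Step 3: Plünnecke-Ruzsa gives |3A| ≤ K³·|A| = (2.2500)³ · 4 ≈ 45.5625.
Step 4: Compute 3A = A + A + A directly by enumerating all triples (a,b,c) ∈ A³; |3A| = 16.
Step 5: Check 16 ≤ 45.5625? Yes ✓.

K = 9/4, Plünnecke-Ruzsa bound K³|A| ≈ 45.5625, |3A| = 16, inequality holds.


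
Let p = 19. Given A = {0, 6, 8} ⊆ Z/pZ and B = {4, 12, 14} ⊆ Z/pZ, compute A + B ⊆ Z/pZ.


Work in Z/19Z: reduce every sum a + b modulo 19.
Enumerate all 9 pairs:
a = 0: 0+4=4, 0+12=12, 0+14=14
a = 6: 6+4=10, 6+12=18, 6+14=1
a = 8: 8+4=12, 8+12=1, 8+14=3
Distinct residues collected: {1, 3, 4, 10, 12, 14, 18}
|A + B| = 7 (out of 19 total residues).

A + B = {1, 3, 4, 10, 12, 14, 18}


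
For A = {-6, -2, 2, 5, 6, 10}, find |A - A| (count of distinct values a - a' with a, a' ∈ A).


A - A = {a - a' : a, a' ∈ A}; |A| = 6.
Bounds: 2|A|-1 ≤ |A - A| ≤ |A|² - |A| + 1, i.e. 11 ≤ |A - A| ≤ 31.
Note: 0 ∈ A - A always (from a - a). The set is symmetric: if d ∈ A - A then -d ∈ A - A.
Enumerate nonzero differences d = a - a' with a > a' (then include -d):
Positive differences: {1, 3, 4, 5, 7, 8, 11, 12, 16}
Full difference set: {0} ∪ (positive diffs) ∪ (negative diffs).
|A - A| = 1 + 2·9 = 19 (matches direct enumeration: 19).

|A - A| = 19


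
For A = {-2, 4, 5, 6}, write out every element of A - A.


A - A = {a - a' : a, a' ∈ A}.
Compute a - a' for each ordered pair (a, a'):
a = -2: -2--2=0, -2-4=-6, -2-5=-7, -2-6=-8
a = 4: 4--2=6, 4-4=0, 4-5=-1, 4-6=-2
a = 5: 5--2=7, 5-4=1, 5-5=0, 5-6=-1
a = 6: 6--2=8, 6-4=2, 6-5=1, 6-6=0
Collecting distinct values (and noting 0 appears from a-a):
A - A = {-8, -7, -6, -2, -1, 0, 1, 2, 6, 7, 8}
|A - A| = 11

A - A = {-8, -7, -6, -2, -1, 0, 1, 2, 6, 7, 8}


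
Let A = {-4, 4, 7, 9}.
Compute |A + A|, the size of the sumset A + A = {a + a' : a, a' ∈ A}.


A + A = {a + a' : a, a' ∈ A}; |A| = 4.
General bounds: 2|A| - 1 ≤ |A + A| ≤ |A|(|A|+1)/2, i.e. 7 ≤ |A + A| ≤ 10.
Lower bound 2|A|-1 is attained iff A is an arithmetic progression.
Enumerate sums a + a' for a ≤ a' (symmetric, so this suffices):
a = -4: -4+-4=-8, -4+4=0, -4+7=3, -4+9=5
a = 4: 4+4=8, 4+7=11, 4+9=13
a = 7: 7+7=14, 7+9=16
a = 9: 9+9=18
Distinct sums: {-8, 0, 3, 5, 8, 11, 13, 14, 16, 18}
|A + A| = 10

|A + A| = 10


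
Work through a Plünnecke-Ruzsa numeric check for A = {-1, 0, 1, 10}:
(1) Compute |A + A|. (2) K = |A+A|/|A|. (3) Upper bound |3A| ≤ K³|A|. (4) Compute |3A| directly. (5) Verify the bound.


|A| = 4.
Step 1: Compute A + A by enumerating all 16 pairs.
A + A = {-2, -1, 0, 1, 2, 9, 10, 11, 20}, so |A + A| = 9.
Step 2: Doubling constant K = |A + A|/|A| = 9/4 = 9/4 ≈ 2.2500.
Step 3: Plünnecke-Ruzsa gives |3A| ≤ K³·|A| = (2.2500)³ · 4 ≈ 45.5625.
Step 4: Compute 3A = A + A + A directly by enumerating all triples (a,b,c) ∈ A³; |3A| = 16.
Step 5: Check 16 ≤ 45.5625? Yes ✓.

K = 9/4, Plünnecke-Ruzsa bound K³|A| ≈ 45.5625, |3A| = 16, inequality holds.


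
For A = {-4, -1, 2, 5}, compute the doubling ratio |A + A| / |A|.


|A| = 4.
Compute A + A by enumerating all 16 pairs.
A + A = {-8, -5, -2, 1, 4, 7, 10}, so |A + A| = 7.
K = |A + A| / |A| = 7/4 (already in lowest terms) ≈ 1.7500.
Reference: AP of size 4 gives K = 7/4 ≈ 1.7500; a fully generic set of size 4 gives K ≈ 2.5000.

|A| = 4, |A + A| = 7, K = 7/4.


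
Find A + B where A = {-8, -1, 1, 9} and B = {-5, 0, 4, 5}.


A + B = {a + b : a ∈ A, b ∈ B}.
Enumerate all |A|·|B| = 4·4 = 16 pairs (a, b) and collect distinct sums.
a = -8: -8+-5=-13, -8+0=-8, -8+4=-4, -8+5=-3
a = -1: -1+-5=-6, -1+0=-1, -1+4=3, -1+5=4
a = 1: 1+-5=-4, 1+0=1, 1+4=5, 1+5=6
a = 9: 9+-5=4, 9+0=9, 9+4=13, 9+5=14
Collecting distinct sums: A + B = {-13, -8, -6, -4, -3, -1, 1, 3, 4, 5, 6, 9, 13, 14}
|A + B| = 14

A + B = {-13, -8, -6, -4, -3, -1, 1, 3, 4, 5, 6, 9, 13, 14}


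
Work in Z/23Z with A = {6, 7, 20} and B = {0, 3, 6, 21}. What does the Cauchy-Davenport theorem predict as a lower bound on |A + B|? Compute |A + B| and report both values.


Cauchy-Davenport: |A + B| ≥ min(p, |A| + |B| - 1) for A, B nonempty in Z/pZ.
|A| = 3, |B| = 4, p = 23.
CD lower bound = min(23, 3 + 4 - 1) = min(23, 6) = 6.
Compute A + B mod 23 directly:
a = 6: 6+0=6, 6+3=9, 6+6=12, 6+21=4
a = 7: 7+0=7, 7+3=10, 7+6=13, 7+21=5
a = 20: 20+0=20, 20+3=0, 20+6=3, 20+21=18
A + B = {0, 3, 4, 5, 6, 7, 9, 10, 12, 13, 18, 20}, so |A + B| = 12.
Verify: 12 ≥ 6? Yes ✓.

CD lower bound = 6, actual |A + B| = 12.


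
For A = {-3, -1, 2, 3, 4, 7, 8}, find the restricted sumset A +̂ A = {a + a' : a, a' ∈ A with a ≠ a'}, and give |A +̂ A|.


Restricted sumset: A +̂ A = {a + a' : a ∈ A, a' ∈ A, a ≠ a'}.
Equivalently, take A + A and drop any sum 2a that is achievable ONLY as a + a for a ∈ A (i.e. sums representable only with equal summands).
Enumerate pairs (a, a') with a < a' (symmetric, so each unordered pair gives one sum; this covers all a ≠ a'):
  -3 + -1 = -4
  -3 + 2 = -1
  -3 + 3 = 0
  -3 + 4 = 1
  -3 + 7 = 4
  -3 + 8 = 5
  -1 + 2 = 1
  -1 + 3 = 2
  -1 + 4 = 3
  -1 + 7 = 6
  -1 + 8 = 7
  2 + 3 = 5
  2 + 4 = 6
  2 + 7 = 9
  2 + 8 = 10
  3 + 4 = 7
  3 + 7 = 10
  3 + 8 = 11
  4 + 7 = 11
  4 + 8 = 12
  7 + 8 = 15
Collected distinct sums: {-4, -1, 0, 1, 2, 3, 4, 5, 6, 7, 9, 10, 11, 12, 15}
|A +̂ A| = 15
(Reference bound: |A +̂ A| ≥ 2|A| - 3 for |A| ≥ 2, with |A| = 7 giving ≥ 11.)

|A +̂ A| = 15


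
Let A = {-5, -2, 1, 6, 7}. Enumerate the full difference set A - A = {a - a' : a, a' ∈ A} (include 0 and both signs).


A - A = {a - a' : a, a' ∈ A}.
Compute a - a' for each ordered pair (a, a'):
a = -5: -5--5=0, -5--2=-3, -5-1=-6, -5-6=-11, -5-7=-12
a = -2: -2--5=3, -2--2=0, -2-1=-3, -2-6=-8, -2-7=-9
a = 1: 1--5=6, 1--2=3, 1-1=0, 1-6=-5, 1-7=-6
a = 6: 6--5=11, 6--2=8, 6-1=5, 6-6=0, 6-7=-1
a = 7: 7--5=12, 7--2=9, 7-1=6, 7-6=1, 7-7=0
Collecting distinct values (and noting 0 appears from a-a):
A - A = {-12, -11, -9, -8, -6, -5, -3, -1, 0, 1, 3, 5, 6, 8, 9, 11, 12}
|A - A| = 17

A - A = {-12, -11, -9, -8, -6, -5, -3, -1, 0, 1, 3, 5, 6, 8, 9, 11, 12}


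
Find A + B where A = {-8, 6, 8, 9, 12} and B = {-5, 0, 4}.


A + B = {a + b : a ∈ A, b ∈ B}.
Enumerate all |A|·|B| = 5·3 = 15 pairs (a, b) and collect distinct sums.
a = -8: -8+-5=-13, -8+0=-8, -8+4=-4
a = 6: 6+-5=1, 6+0=6, 6+4=10
a = 8: 8+-5=3, 8+0=8, 8+4=12
a = 9: 9+-5=4, 9+0=9, 9+4=13
a = 12: 12+-5=7, 12+0=12, 12+4=16
Collecting distinct sums: A + B = {-13, -8, -4, 1, 3, 4, 6, 7, 8, 9, 10, 12, 13, 16}
|A + B| = 14

A + B = {-13, -8, -4, 1, 3, 4, 6, 7, 8, 9, 10, 12, 13, 16}


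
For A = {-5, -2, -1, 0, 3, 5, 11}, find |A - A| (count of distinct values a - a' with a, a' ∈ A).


A - A = {a - a' : a, a' ∈ A}; |A| = 7.
Bounds: 2|A|-1 ≤ |A - A| ≤ |A|² - |A| + 1, i.e. 13 ≤ |A - A| ≤ 43.
Note: 0 ∈ A - A always (from a - a). The set is symmetric: if d ∈ A - A then -d ∈ A - A.
Enumerate nonzero differences d = a - a' with a > a' (then include -d):
Positive differences: {1, 2, 3, 4, 5, 6, 7, 8, 10, 11, 12, 13, 16}
Full difference set: {0} ∪ (positive diffs) ∪ (negative diffs).
|A - A| = 1 + 2·13 = 27 (matches direct enumeration: 27).

|A - A| = 27


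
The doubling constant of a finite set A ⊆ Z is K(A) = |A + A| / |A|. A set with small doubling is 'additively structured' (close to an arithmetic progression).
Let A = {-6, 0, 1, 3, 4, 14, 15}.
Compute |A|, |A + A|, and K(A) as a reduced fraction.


|A| = 7.
Compute A + A by enumerating all 49 pairs.
A + A = {-12, -6, -5, -3, -2, 0, 1, 2, 3, 4, 5, 6, 7, 8, 9, 14, 15, 16, 17, 18, 19, 28, 29, 30}, so |A + A| = 24.
K = |A + A| / |A| = 24/7 (already in lowest terms) ≈ 3.4286.
Reference: AP of size 7 gives K = 13/7 ≈ 1.8571; a fully generic set of size 7 gives K ≈ 4.0000.

|A| = 7, |A + A| = 24, K = 24/7.


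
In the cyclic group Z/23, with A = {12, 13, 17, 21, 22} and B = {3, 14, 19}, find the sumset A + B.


Work in Z/23Z: reduce every sum a + b modulo 23.
Enumerate all 15 pairs:
a = 12: 12+3=15, 12+14=3, 12+19=8
a = 13: 13+3=16, 13+14=4, 13+19=9
a = 17: 17+3=20, 17+14=8, 17+19=13
a = 21: 21+3=1, 21+14=12, 21+19=17
a = 22: 22+3=2, 22+14=13, 22+19=18
Distinct residues collected: {1, 2, 3, 4, 8, 9, 12, 13, 15, 16, 17, 18, 20}
|A + B| = 13 (out of 23 total residues).

A + B = {1, 2, 3, 4, 8, 9, 12, 13, 15, 16, 17, 18, 20}


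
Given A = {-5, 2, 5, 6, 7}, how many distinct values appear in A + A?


A + A = {a + a' : a, a' ∈ A}; |A| = 5.
General bounds: 2|A| - 1 ≤ |A + A| ≤ |A|(|A|+1)/2, i.e. 9 ≤ |A + A| ≤ 15.
Lower bound 2|A|-1 is attained iff A is an arithmetic progression.
Enumerate sums a + a' for a ≤ a' (symmetric, so this suffices):
a = -5: -5+-5=-10, -5+2=-3, -5+5=0, -5+6=1, -5+7=2
a = 2: 2+2=4, 2+5=7, 2+6=8, 2+7=9
a = 5: 5+5=10, 5+6=11, 5+7=12
a = 6: 6+6=12, 6+7=13
a = 7: 7+7=14
Distinct sums: {-10, -3, 0, 1, 2, 4, 7, 8, 9, 10, 11, 12, 13, 14}
|A + A| = 14

|A + A| = 14


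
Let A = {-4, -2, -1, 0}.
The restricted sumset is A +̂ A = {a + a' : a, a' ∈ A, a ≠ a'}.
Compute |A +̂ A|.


Restricted sumset: A +̂ A = {a + a' : a ∈ A, a' ∈ A, a ≠ a'}.
Equivalently, take A + A and drop any sum 2a that is achievable ONLY as a + a for a ∈ A (i.e. sums representable only with equal summands).
Enumerate pairs (a, a') with a < a' (symmetric, so each unordered pair gives one sum; this covers all a ≠ a'):
  -4 + -2 = -6
  -4 + -1 = -5
  -4 + 0 = -4
  -2 + -1 = -3
  -2 + 0 = -2
  -1 + 0 = -1
Collected distinct sums: {-6, -5, -4, -3, -2, -1}
|A +̂ A| = 6
(Reference bound: |A +̂ A| ≥ 2|A| - 3 for |A| ≥ 2, with |A| = 4 giving ≥ 5.)

|A +̂ A| = 6


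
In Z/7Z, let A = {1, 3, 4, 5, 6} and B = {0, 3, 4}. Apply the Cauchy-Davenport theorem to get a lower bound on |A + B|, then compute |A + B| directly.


Cauchy-Davenport: |A + B| ≥ min(p, |A| + |B| - 1) for A, B nonempty in Z/pZ.
|A| = 5, |B| = 3, p = 7.
CD lower bound = min(7, 5 + 3 - 1) = min(7, 7) = 7.
Compute A + B mod 7 directly:
a = 1: 1+0=1, 1+3=4, 1+4=5
a = 3: 3+0=3, 3+3=6, 3+4=0
a = 4: 4+0=4, 4+3=0, 4+4=1
a = 5: 5+0=5, 5+3=1, 5+4=2
a = 6: 6+0=6, 6+3=2, 6+4=3
A + B = {0, 1, 2, 3, 4, 5, 6}, so |A + B| = 7.
Verify: 7 ≥ 7? Yes ✓.

CD lower bound = 7, actual |A + B| = 7.


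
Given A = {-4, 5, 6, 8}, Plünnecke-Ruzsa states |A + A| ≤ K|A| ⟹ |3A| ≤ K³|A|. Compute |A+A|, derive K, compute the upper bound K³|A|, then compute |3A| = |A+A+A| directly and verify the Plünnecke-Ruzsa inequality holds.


|A| = 4.
Step 1: Compute A + A by enumerating all 16 pairs.
A + A = {-8, 1, 2, 4, 10, 11, 12, 13, 14, 16}, so |A + A| = 10.
Step 2: Doubling constant K = |A + A|/|A| = 10/4 = 10/4 ≈ 2.5000.
Step 3: Plünnecke-Ruzsa gives |3A| ≤ K³·|A| = (2.5000)³ · 4 ≈ 62.5000.
Step 4: Compute 3A = A + A + A directly by enumerating all triples (a,b,c) ∈ A³; |3A| = 19.
Step 5: Check 19 ≤ 62.5000? Yes ✓.

K = 10/4, Plünnecke-Ruzsa bound K³|A| ≈ 62.5000, |3A| = 19, inequality holds.


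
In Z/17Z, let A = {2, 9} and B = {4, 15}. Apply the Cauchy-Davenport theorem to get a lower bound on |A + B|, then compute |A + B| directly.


Cauchy-Davenport: |A + B| ≥ min(p, |A| + |B| - 1) for A, B nonempty in Z/pZ.
|A| = 2, |B| = 2, p = 17.
CD lower bound = min(17, 2 + 2 - 1) = min(17, 3) = 3.
Compute A + B mod 17 directly:
a = 2: 2+4=6, 2+15=0
a = 9: 9+4=13, 9+15=7
A + B = {0, 6, 7, 13}, so |A + B| = 4.
Verify: 4 ≥ 3? Yes ✓.

CD lower bound = 3, actual |A + B| = 4.


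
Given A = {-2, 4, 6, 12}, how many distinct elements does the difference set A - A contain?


A - A = {a - a' : a, a' ∈ A}; |A| = 4.
Bounds: 2|A|-1 ≤ |A - A| ≤ |A|² - |A| + 1, i.e. 7 ≤ |A - A| ≤ 13.
Note: 0 ∈ A - A always (from a - a). The set is symmetric: if d ∈ A - A then -d ∈ A - A.
Enumerate nonzero differences d = a - a' with a > a' (then include -d):
Positive differences: {2, 6, 8, 14}
Full difference set: {0} ∪ (positive diffs) ∪ (negative diffs).
|A - A| = 1 + 2·4 = 9 (matches direct enumeration: 9).

|A - A| = 9


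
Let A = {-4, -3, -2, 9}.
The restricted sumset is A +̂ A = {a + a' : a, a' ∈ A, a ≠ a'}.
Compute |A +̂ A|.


Restricted sumset: A +̂ A = {a + a' : a ∈ A, a' ∈ A, a ≠ a'}.
Equivalently, take A + A and drop any sum 2a that is achievable ONLY as a + a for a ∈ A (i.e. sums representable only with equal summands).
Enumerate pairs (a, a') with a < a' (symmetric, so each unordered pair gives one sum; this covers all a ≠ a'):
  -4 + -3 = -7
  -4 + -2 = -6
  -4 + 9 = 5
  -3 + -2 = -5
  -3 + 9 = 6
  -2 + 9 = 7
Collected distinct sums: {-7, -6, -5, 5, 6, 7}
|A +̂ A| = 6
(Reference bound: |A +̂ A| ≥ 2|A| - 3 for |A| ≥ 2, with |A| = 4 giving ≥ 5.)

|A +̂ A| = 6


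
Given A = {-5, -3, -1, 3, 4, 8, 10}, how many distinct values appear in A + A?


A + A = {a + a' : a, a' ∈ A}; |A| = 7.
General bounds: 2|A| - 1 ≤ |A + A| ≤ |A|(|A|+1)/2, i.e. 13 ≤ |A + A| ≤ 28.
Lower bound 2|A|-1 is attained iff A is an arithmetic progression.
Enumerate sums a + a' for a ≤ a' (symmetric, so this suffices):
a = -5: -5+-5=-10, -5+-3=-8, -5+-1=-6, -5+3=-2, -5+4=-1, -5+8=3, -5+10=5
a = -3: -3+-3=-6, -3+-1=-4, -3+3=0, -3+4=1, -3+8=5, -3+10=7
a = -1: -1+-1=-2, -1+3=2, -1+4=3, -1+8=7, -1+10=9
a = 3: 3+3=6, 3+4=7, 3+8=11, 3+10=13
a = 4: 4+4=8, 4+8=12, 4+10=14
a = 8: 8+8=16, 8+10=18
a = 10: 10+10=20
Distinct sums: {-10, -8, -6, -4, -2, -1, 0, 1, 2, 3, 5, 6, 7, 8, 9, 11, 12, 13, 14, 16, 18, 20}
|A + A| = 22

|A + A| = 22


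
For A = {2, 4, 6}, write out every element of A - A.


A - A = {a - a' : a, a' ∈ A}.
Compute a - a' for each ordered pair (a, a'):
a = 2: 2-2=0, 2-4=-2, 2-6=-4
a = 4: 4-2=2, 4-4=0, 4-6=-2
a = 6: 6-2=4, 6-4=2, 6-6=0
Collecting distinct values (and noting 0 appears from a-a):
A - A = {-4, -2, 0, 2, 4}
|A - A| = 5

A - A = {-4, -2, 0, 2, 4}


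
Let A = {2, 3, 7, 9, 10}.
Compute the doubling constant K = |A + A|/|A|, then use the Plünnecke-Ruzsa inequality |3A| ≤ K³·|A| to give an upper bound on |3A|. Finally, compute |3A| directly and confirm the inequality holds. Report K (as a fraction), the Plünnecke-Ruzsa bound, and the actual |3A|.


|A| = 5.
Step 1: Compute A + A by enumerating all 25 pairs.
A + A = {4, 5, 6, 9, 10, 11, 12, 13, 14, 16, 17, 18, 19, 20}, so |A + A| = 14.
Step 2: Doubling constant K = |A + A|/|A| = 14/5 = 14/5 ≈ 2.8000.
Step 3: Plünnecke-Ruzsa gives |3A| ≤ K³·|A| = (2.8000)³ · 5 ≈ 109.7600.
Step 4: Compute 3A = A + A + A directly by enumerating all triples (a,b,c) ∈ A³; |3A| = 24.
Step 5: Check 24 ≤ 109.7600? Yes ✓.

K = 14/5, Plünnecke-Ruzsa bound K³|A| ≈ 109.7600, |3A| = 24, inequality holds.


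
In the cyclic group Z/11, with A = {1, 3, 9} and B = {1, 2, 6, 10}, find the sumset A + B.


Work in Z/11Z: reduce every sum a + b modulo 11.
Enumerate all 12 pairs:
a = 1: 1+1=2, 1+2=3, 1+6=7, 1+10=0
a = 3: 3+1=4, 3+2=5, 3+6=9, 3+10=2
a = 9: 9+1=10, 9+2=0, 9+6=4, 9+10=8
Distinct residues collected: {0, 2, 3, 4, 5, 7, 8, 9, 10}
|A + B| = 9 (out of 11 total residues).

A + B = {0, 2, 3, 4, 5, 7, 8, 9, 10}


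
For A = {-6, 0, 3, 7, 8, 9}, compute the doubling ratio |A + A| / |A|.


|A| = 6.
Compute A + A by enumerating all 36 pairs.
A + A = {-12, -6, -3, 0, 1, 2, 3, 6, 7, 8, 9, 10, 11, 12, 14, 15, 16, 17, 18}, so |A + A| = 19.
K = |A + A| / |A| = 19/6 (already in lowest terms) ≈ 3.1667.
Reference: AP of size 6 gives K = 11/6 ≈ 1.8333; a fully generic set of size 6 gives K ≈ 3.5000.

|A| = 6, |A + A| = 19, K = 19/6.


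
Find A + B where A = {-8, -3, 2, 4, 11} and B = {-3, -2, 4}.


A + B = {a + b : a ∈ A, b ∈ B}.
Enumerate all |A|·|B| = 5·3 = 15 pairs (a, b) and collect distinct sums.
a = -8: -8+-3=-11, -8+-2=-10, -8+4=-4
a = -3: -3+-3=-6, -3+-2=-5, -3+4=1
a = 2: 2+-3=-1, 2+-2=0, 2+4=6
a = 4: 4+-3=1, 4+-2=2, 4+4=8
a = 11: 11+-3=8, 11+-2=9, 11+4=15
Collecting distinct sums: A + B = {-11, -10, -6, -5, -4, -1, 0, 1, 2, 6, 8, 9, 15}
|A + B| = 13

A + B = {-11, -10, -6, -5, -4, -1, 0, 1, 2, 6, 8, 9, 15}


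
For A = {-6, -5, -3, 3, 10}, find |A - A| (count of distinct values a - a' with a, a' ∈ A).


A - A = {a - a' : a, a' ∈ A}; |A| = 5.
Bounds: 2|A|-1 ≤ |A - A| ≤ |A|² - |A| + 1, i.e. 9 ≤ |A - A| ≤ 21.
Note: 0 ∈ A - A always (from a - a). The set is symmetric: if d ∈ A - A then -d ∈ A - A.
Enumerate nonzero differences d = a - a' with a > a' (then include -d):
Positive differences: {1, 2, 3, 6, 7, 8, 9, 13, 15, 16}
Full difference set: {0} ∪ (positive diffs) ∪ (negative diffs).
|A - A| = 1 + 2·10 = 21 (matches direct enumeration: 21).

|A - A| = 21


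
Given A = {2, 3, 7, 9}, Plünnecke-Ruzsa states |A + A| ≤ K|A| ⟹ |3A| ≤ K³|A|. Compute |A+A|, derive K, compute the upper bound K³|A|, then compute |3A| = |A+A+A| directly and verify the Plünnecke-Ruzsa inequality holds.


|A| = 4.
Step 1: Compute A + A by enumerating all 16 pairs.
A + A = {4, 5, 6, 9, 10, 11, 12, 14, 16, 18}, so |A + A| = 10.
Step 2: Doubling constant K = |A + A|/|A| = 10/4 = 10/4 ≈ 2.5000.
Step 3: Plünnecke-Ruzsa gives |3A| ≤ K³·|A| = (2.5000)³ · 4 ≈ 62.5000.
Step 4: Compute 3A = A + A + A directly by enumerating all triples (a,b,c) ∈ A³; |3A| = 18.
Step 5: Check 18 ≤ 62.5000? Yes ✓.

K = 10/4, Plünnecke-Ruzsa bound K³|A| ≈ 62.5000, |3A| = 18, inequality holds.


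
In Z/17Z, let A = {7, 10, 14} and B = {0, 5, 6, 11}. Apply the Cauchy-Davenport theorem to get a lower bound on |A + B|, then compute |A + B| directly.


Cauchy-Davenport: |A + B| ≥ min(p, |A| + |B| - 1) for A, B nonempty in Z/pZ.
|A| = 3, |B| = 4, p = 17.
CD lower bound = min(17, 3 + 4 - 1) = min(17, 6) = 6.
Compute A + B mod 17 directly:
a = 7: 7+0=7, 7+5=12, 7+6=13, 7+11=1
a = 10: 10+0=10, 10+5=15, 10+6=16, 10+11=4
a = 14: 14+0=14, 14+5=2, 14+6=3, 14+11=8
A + B = {1, 2, 3, 4, 7, 8, 10, 12, 13, 14, 15, 16}, so |A + B| = 12.
Verify: 12 ≥ 6? Yes ✓.

CD lower bound = 6, actual |A + B| = 12.


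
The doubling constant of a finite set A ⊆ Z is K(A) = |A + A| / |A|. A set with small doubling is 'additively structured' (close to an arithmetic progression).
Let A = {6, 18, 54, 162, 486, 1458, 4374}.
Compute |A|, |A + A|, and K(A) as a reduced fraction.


|A| = 7.
Compute A + A by enumerating all 49 pairs.
A + A = {12, 24, 36, 60, 72, 108, 168, 180, 216, 324, 492, 504, 540, 648, 972, 1464, 1476, 1512, 1620, 1944, 2916, 4380, 4392, 4428, 4536, 4860, 5832, 8748}, so |A + A| = 28.
K = |A + A| / |A| = 28/7 = 4/1 ≈ 4.0000.
Reference: AP of size 7 gives K = 13/7 ≈ 1.8571; a fully generic set of size 7 gives K ≈ 4.0000.

|A| = 7, |A + A| = 28, K = 28/7 = 4/1.


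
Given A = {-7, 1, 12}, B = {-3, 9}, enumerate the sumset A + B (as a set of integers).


A + B = {a + b : a ∈ A, b ∈ B}.
Enumerate all |A|·|B| = 3·2 = 6 pairs (a, b) and collect distinct sums.
a = -7: -7+-3=-10, -7+9=2
a = 1: 1+-3=-2, 1+9=10
a = 12: 12+-3=9, 12+9=21
Collecting distinct sums: A + B = {-10, -2, 2, 9, 10, 21}
|A + B| = 6

A + B = {-10, -2, 2, 9, 10, 21}


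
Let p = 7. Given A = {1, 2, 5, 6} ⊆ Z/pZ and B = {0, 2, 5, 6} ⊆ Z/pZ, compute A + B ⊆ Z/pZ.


Work in Z/7Z: reduce every sum a + b modulo 7.
Enumerate all 16 pairs:
a = 1: 1+0=1, 1+2=3, 1+5=6, 1+6=0
a = 2: 2+0=2, 2+2=4, 2+5=0, 2+6=1
a = 5: 5+0=5, 5+2=0, 5+5=3, 5+6=4
a = 6: 6+0=6, 6+2=1, 6+5=4, 6+6=5
Distinct residues collected: {0, 1, 2, 3, 4, 5, 6}
|A + B| = 7 (out of 7 total residues).

A + B = {0, 1, 2, 3, 4, 5, 6}


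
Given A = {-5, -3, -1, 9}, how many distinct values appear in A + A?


A + A = {a + a' : a, a' ∈ A}; |A| = 4.
General bounds: 2|A| - 1 ≤ |A + A| ≤ |A|(|A|+1)/2, i.e. 7 ≤ |A + A| ≤ 10.
Lower bound 2|A|-1 is attained iff A is an arithmetic progression.
Enumerate sums a + a' for a ≤ a' (symmetric, so this suffices):
a = -5: -5+-5=-10, -5+-3=-8, -5+-1=-6, -5+9=4
a = -3: -3+-3=-6, -3+-1=-4, -3+9=6
a = -1: -1+-1=-2, -1+9=8
a = 9: 9+9=18
Distinct sums: {-10, -8, -6, -4, -2, 4, 6, 8, 18}
|A + A| = 9

|A + A| = 9


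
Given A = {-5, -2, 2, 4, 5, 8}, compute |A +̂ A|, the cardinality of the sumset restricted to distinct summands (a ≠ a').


Restricted sumset: A +̂ A = {a + a' : a ∈ A, a' ∈ A, a ≠ a'}.
Equivalently, take A + A and drop any sum 2a that is achievable ONLY as a + a for a ∈ A (i.e. sums representable only with equal summands).
Enumerate pairs (a, a') with a < a' (symmetric, so each unordered pair gives one sum; this covers all a ≠ a'):
  -5 + -2 = -7
  -5 + 2 = -3
  -5 + 4 = -1
  -5 + 5 = 0
  -5 + 8 = 3
  -2 + 2 = 0
  -2 + 4 = 2
  -2 + 5 = 3
  -2 + 8 = 6
  2 + 4 = 6
  2 + 5 = 7
  2 + 8 = 10
  4 + 5 = 9
  4 + 8 = 12
  5 + 8 = 13
Collected distinct sums: {-7, -3, -1, 0, 2, 3, 6, 7, 9, 10, 12, 13}
|A +̂ A| = 12
(Reference bound: |A +̂ A| ≥ 2|A| - 3 for |A| ≥ 2, with |A| = 6 giving ≥ 9.)

|A +̂ A| = 12


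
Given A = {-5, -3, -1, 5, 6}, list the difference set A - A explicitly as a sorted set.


A - A = {a - a' : a, a' ∈ A}.
Compute a - a' for each ordered pair (a, a'):
a = -5: -5--5=0, -5--3=-2, -5--1=-4, -5-5=-10, -5-6=-11
a = -3: -3--5=2, -3--3=0, -3--1=-2, -3-5=-8, -3-6=-9
a = -1: -1--5=4, -1--3=2, -1--1=0, -1-5=-6, -1-6=-7
a = 5: 5--5=10, 5--3=8, 5--1=6, 5-5=0, 5-6=-1
a = 6: 6--5=11, 6--3=9, 6--1=7, 6-5=1, 6-6=0
Collecting distinct values (and noting 0 appears from a-a):
A - A = {-11, -10, -9, -8, -7, -6, -4, -2, -1, 0, 1, 2, 4, 6, 7, 8, 9, 10, 11}
|A - A| = 19

A - A = {-11, -10, -9, -8, -7, -6, -4, -2, -1, 0, 1, 2, 4, 6, 7, 8, 9, 10, 11}


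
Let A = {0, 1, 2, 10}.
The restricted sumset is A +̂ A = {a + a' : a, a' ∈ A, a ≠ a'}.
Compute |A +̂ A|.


Restricted sumset: A +̂ A = {a + a' : a ∈ A, a' ∈ A, a ≠ a'}.
Equivalently, take A + A and drop any sum 2a that is achievable ONLY as a + a for a ∈ A (i.e. sums representable only with equal summands).
Enumerate pairs (a, a') with a < a' (symmetric, so each unordered pair gives one sum; this covers all a ≠ a'):
  0 + 1 = 1
  0 + 2 = 2
  0 + 10 = 10
  1 + 2 = 3
  1 + 10 = 11
  2 + 10 = 12
Collected distinct sums: {1, 2, 3, 10, 11, 12}
|A +̂ A| = 6
(Reference bound: |A +̂ A| ≥ 2|A| - 3 for |A| ≥ 2, with |A| = 4 giving ≥ 5.)

|A +̂ A| = 6


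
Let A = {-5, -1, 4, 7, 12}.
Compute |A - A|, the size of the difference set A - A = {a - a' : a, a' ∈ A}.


A - A = {a - a' : a, a' ∈ A}; |A| = 5.
Bounds: 2|A|-1 ≤ |A - A| ≤ |A|² - |A| + 1, i.e. 9 ≤ |A - A| ≤ 21.
Note: 0 ∈ A - A always (from a - a). The set is symmetric: if d ∈ A - A then -d ∈ A - A.
Enumerate nonzero differences d = a - a' with a > a' (then include -d):
Positive differences: {3, 4, 5, 8, 9, 12, 13, 17}
Full difference set: {0} ∪ (positive diffs) ∪ (negative diffs).
|A - A| = 1 + 2·8 = 17 (matches direct enumeration: 17).

|A - A| = 17


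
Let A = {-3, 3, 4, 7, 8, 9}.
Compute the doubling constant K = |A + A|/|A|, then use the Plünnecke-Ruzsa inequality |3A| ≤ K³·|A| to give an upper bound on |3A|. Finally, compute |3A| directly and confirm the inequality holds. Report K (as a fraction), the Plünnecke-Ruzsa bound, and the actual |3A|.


|A| = 6.
Step 1: Compute A + A by enumerating all 36 pairs.
A + A = {-6, 0, 1, 4, 5, 6, 7, 8, 10, 11, 12, 13, 14, 15, 16, 17, 18}, so |A + A| = 17.
Step 2: Doubling constant K = |A + A|/|A| = 17/6 = 17/6 ≈ 2.8333.
Step 3: Plünnecke-Ruzsa gives |3A| ≤ K³·|A| = (2.8333)³ · 6 ≈ 136.4722.
Step 4: Compute 3A = A + A + A directly by enumerating all triples (a,b,c) ∈ A³; |3A| = 29.
Step 5: Check 29 ≤ 136.4722? Yes ✓.

K = 17/6, Plünnecke-Ruzsa bound K³|A| ≈ 136.4722, |3A| = 29, inequality holds.


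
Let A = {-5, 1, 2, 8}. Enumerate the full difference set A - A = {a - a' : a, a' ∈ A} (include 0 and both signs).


A - A = {a - a' : a, a' ∈ A}.
Compute a - a' for each ordered pair (a, a'):
a = -5: -5--5=0, -5-1=-6, -5-2=-7, -5-8=-13
a = 1: 1--5=6, 1-1=0, 1-2=-1, 1-8=-7
a = 2: 2--5=7, 2-1=1, 2-2=0, 2-8=-6
a = 8: 8--5=13, 8-1=7, 8-2=6, 8-8=0
Collecting distinct values (and noting 0 appears from a-a):
A - A = {-13, -7, -6, -1, 0, 1, 6, 7, 13}
|A - A| = 9

A - A = {-13, -7, -6, -1, 0, 1, 6, 7, 13}


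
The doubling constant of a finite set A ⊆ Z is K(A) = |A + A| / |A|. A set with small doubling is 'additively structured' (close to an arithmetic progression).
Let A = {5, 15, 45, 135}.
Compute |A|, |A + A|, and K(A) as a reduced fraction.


|A| = 4.
Compute A + A by enumerating all 16 pairs.
A + A = {10, 20, 30, 50, 60, 90, 140, 150, 180, 270}, so |A + A| = 10.
K = |A + A| / |A| = 10/4 = 5/2 ≈ 2.5000.
Reference: AP of size 4 gives K = 7/4 ≈ 1.7500; a fully generic set of size 4 gives K ≈ 2.5000.

|A| = 4, |A + A| = 10, K = 10/4 = 5/2.


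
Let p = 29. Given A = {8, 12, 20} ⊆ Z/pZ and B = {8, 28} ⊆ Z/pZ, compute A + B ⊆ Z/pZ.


Work in Z/29Z: reduce every sum a + b modulo 29.
Enumerate all 6 pairs:
a = 8: 8+8=16, 8+28=7
a = 12: 12+8=20, 12+28=11
a = 20: 20+8=28, 20+28=19
Distinct residues collected: {7, 11, 16, 19, 20, 28}
|A + B| = 6 (out of 29 total residues).

A + B = {7, 11, 16, 19, 20, 28}


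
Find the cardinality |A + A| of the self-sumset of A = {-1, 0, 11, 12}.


A + A = {a + a' : a, a' ∈ A}; |A| = 4.
General bounds: 2|A| - 1 ≤ |A + A| ≤ |A|(|A|+1)/2, i.e. 7 ≤ |A + A| ≤ 10.
Lower bound 2|A|-1 is attained iff A is an arithmetic progression.
Enumerate sums a + a' for a ≤ a' (symmetric, so this suffices):
a = -1: -1+-1=-2, -1+0=-1, -1+11=10, -1+12=11
a = 0: 0+0=0, 0+11=11, 0+12=12
a = 11: 11+11=22, 11+12=23
a = 12: 12+12=24
Distinct sums: {-2, -1, 0, 10, 11, 12, 22, 23, 24}
|A + A| = 9

|A + A| = 9


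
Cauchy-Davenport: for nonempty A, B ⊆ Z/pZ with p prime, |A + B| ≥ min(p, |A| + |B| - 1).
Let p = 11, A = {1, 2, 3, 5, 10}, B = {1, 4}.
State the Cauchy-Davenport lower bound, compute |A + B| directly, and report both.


Cauchy-Davenport: |A + B| ≥ min(p, |A| + |B| - 1) for A, B nonempty in Z/pZ.
|A| = 5, |B| = 2, p = 11.
CD lower bound = min(11, 5 + 2 - 1) = min(11, 6) = 6.
Compute A + B mod 11 directly:
a = 1: 1+1=2, 1+4=5
a = 2: 2+1=3, 2+4=6
a = 3: 3+1=4, 3+4=7
a = 5: 5+1=6, 5+4=9
a = 10: 10+1=0, 10+4=3
A + B = {0, 2, 3, 4, 5, 6, 7, 9}, so |A + B| = 8.
Verify: 8 ≥ 6? Yes ✓.

CD lower bound = 6, actual |A + B| = 8.


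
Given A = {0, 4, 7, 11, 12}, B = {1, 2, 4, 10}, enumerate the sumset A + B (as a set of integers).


A + B = {a + b : a ∈ A, b ∈ B}.
Enumerate all |A|·|B| = 5·4 = 20 pairs (a, b) and collect distinct sums.
a = 0: 0+1=1, 0+2=2, 0+4=4, 0+10=10
a = 4: 4+1=5, 4+2=6, 4+4=8, 4+10=14
a = 7: 7+1=8, 7+2=9, 7+4=11, 7+10=17
a = 11: 11+1=12, 11+2=13, 11+4=15, 11+10=21
a = 12: 12+1=13, 12+2=14, 12+4=16, 12+10=22
Collecting distinct sums: A + B = {1, 2, 4, 5, 6, 8, 9, 10, 11, 12, 13, 14, 15, 16, 17, 21, 22}
|A + B| = 17

A + B = {1, 2, 4, 5, 6, 8, 9, 10, 11, 12, 13, 14, 15, 16, 17, 21, 22}


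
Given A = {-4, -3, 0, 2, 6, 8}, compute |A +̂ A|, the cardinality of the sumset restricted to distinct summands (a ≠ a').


Restricted sumset: A +̂ A = {a + a' : a ∈ A, a' ∈ A, a ≠ a'}.
Equivalently, take A + A and drop any sum 2a that is achievable ONLY as a + a for a ∈ A (i.e. sums representable only with equal summands).
Enumerate pairs (a, a') with a < a' (symmetric, so each unordered pair gives one sum; this covers all a ≠ a'):
  -4 + -3 = -7
  -4 + 0 = -4
  -4 + 2 = -2
  -4 + 6 = 2
  -4 + 8 = 4
  -3 + 0 = -3
  -3 + 2 = -1
  -3 + 6 = 3
  -3 + 8 = 5
  0 + 2 = 2
  0 + 6 = 6
  0 + 8 = 8
  2 + 6 = 8
  2 + 8 = 10
  6 + 8 = 14
Collected distinct sums: {-7, -4, -3, -2, -1, 2, 3, 4, 5, 6, 8, 10, 14}
|A +̂ A| = 13
(Reference bound: |A +̂ A| ≥ 2|A| - 3 for |A| ≥ 2, with |A| = 6 giving ≥ 9.)

|A +̂ A| = 13


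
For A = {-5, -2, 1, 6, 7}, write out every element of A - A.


A - A = {a - a' : a, a' ∈ A}.
Compute a - a' for each ordered pair (a, a'):
a = -5: -5--5=0, -5--2=-3, -5-1=-6, -5-6=-11, -5-7=-12
a = -2: -2--5=3, -2--2=0, -2-1=-3, -2-6=-8, -2-7=-9
a = 1: 1--5=6, 1--2=3, 1-1=0, 1-6=-5, 1-7=-6
a = 6: 6--5=11, 6--2=8, 6-1=5, 6-6=0, 6-7=-1
a = 7: 7--5=12, 7--2=9, 7-1=6, 7-6=1, 7-7=0
Collecting distinct values (and noting 0 appears from a-a):
A - A = {-12, -11, -9, -8, -6, -5, -3, -1, 0, 1, 3, 5, 6, 8, 9, 11, 12}
|A - A| = 17

A - A = {-12, -11, -9, -8, -6, -5, -3, -1, 0, 1, 3, 5, 6, 8, 9, 11, 12}


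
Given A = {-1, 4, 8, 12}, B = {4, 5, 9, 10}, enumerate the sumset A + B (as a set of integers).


A + B = {a + b : a ∈ A, b ∈ B}.
Enumerate all |A|·|B| = 4·4 = 16 pairs (a, b) and collect distinct sums.
a = -1: -1+4=3, -1+5=4, -1+9=8, -1+10=9
a = 4: 4+4=8, 4+5=9, 4+9=13, 4+10=14
a = 8: 8+4=12, 8+5=13, 8+9=17, 8+10=18
a = 12: 12+4=16, 12+5=17, 12+9=21, 12+10=22
Collecting distinct sums: A + B = {3, 4, 8, 9, 12, 13, 14, 16, 17, 18, 21, 22}
|A + B| = 12

A + B = {3, 4, 8, 9, 12, 13, 14, 16, 17, 18, 21, 22}


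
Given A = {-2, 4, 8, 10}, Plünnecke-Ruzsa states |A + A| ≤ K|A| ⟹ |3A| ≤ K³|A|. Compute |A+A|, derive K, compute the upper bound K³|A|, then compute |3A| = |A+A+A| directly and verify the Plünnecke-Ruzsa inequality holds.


|A| = 4.
Step 1: Compute A + A by enumerating all 16 pairs.
A + A = {-4, 2, 6, 8, 12, 14, 16, 18, 20}, so |A + A| = 9.
Step 2: Doubling constant K = |A + A|/|A| = 9/4 = 9/4 ≈ 2.2500.
Step 3: Plünnecke-Ruzsa gives |3A| ≤ K³·|A| = (2.2500)³ · 4 ≈ 45.5625.
Step 4: Compute 3A = A + A + A directly by enumerating all triples (a,b,c) ∈ A³; |3A| = 15.
Step 5: Check 15 ≤ 45.5625? Yes ✓.

K = 9/4, Plünnecke-Ruzsa bound K³|A| ≈ 45.5625, |3A| = 15, inequality holds.


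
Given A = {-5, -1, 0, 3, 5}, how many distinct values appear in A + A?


A + A = {a + a' : a, a' ∈ A}; |A| = 5.
General bounds: 2|A| - 1 ≤ |A + A| ≤ |A|(|A|+1)/2, i.e. 9 ≤ |A + A| ≤ 15.
Lower bound 2|A|-1 is attained iff A is an arithmetic progression.
Enumerate sums a + a' for a ≤ a' (symmetric, so this suffices):
a = -5: -5+-5=-10, -5+-1=-6, -5+0=-5, -5+3=-2, -5+5=0
a = -1: -1+-1=-2, -1+0=-1, -1+3=2, -1+5=4
a = 0: 0+0=0, 0+3=3, 0+5=5
a = 3: 3+3=6, 3+5=8
a = 5: 5+5=10
Distinct sums: {-10, -6, -5, -2, -1, 0, 2, 3, 4, 5, 6, 8, 10}
|A + A| = 13

|A + A| = 13


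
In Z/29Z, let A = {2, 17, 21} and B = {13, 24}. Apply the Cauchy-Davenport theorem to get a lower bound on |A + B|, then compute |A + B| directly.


Cauchy-Davenport: |A + B| ≥ min(p, |A| + |B| - 1) for A, B nonempty in Z/pZ.
|A| = 3, |B| = 2, p = 29.
CD lower bound = min(29, 3 + 2 - 1) = min(29, 4) = 4.
Compute A + B mod 29 directly:
a = 2: 2+13=15, 2+24=26
a = 17: 17+13=1, 17+24=12
a = 21: 21+13=5, 21+24=16
A + B = {1, 5, 12, 15, 16, 26}, so |A + B| = 6.
Verify: 6 ≥ 4? Yes ✓.

CD lower bound = 4, actual |A + B| = 6.


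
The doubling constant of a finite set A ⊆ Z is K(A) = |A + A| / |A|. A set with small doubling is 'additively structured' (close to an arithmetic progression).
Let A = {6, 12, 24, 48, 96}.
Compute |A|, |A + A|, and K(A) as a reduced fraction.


|A| = 5.
Compute A + A by enumerating all 25 pairs.
A + A = {12, 18, 24, 30, 36, 48, 54, 60, 72, 96, 102, 108, 120, 144, 192}, so |A + A| = 15.
K = |A + A| / |A| = 15/5 = 3/1 ≈ 3.0000.
Reference: AP of size 5 gives K = 9/5 ≈ 1.8000; a fully generic set of size 5 gives K ≈ 3.0000.

|A| = 5, |A + A| = 15, K = 15/5 = 3/1.


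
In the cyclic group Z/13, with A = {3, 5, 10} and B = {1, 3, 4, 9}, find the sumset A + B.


Work in Z/13Z: reduce every sum a + b modulo 13.
Enumerate all 12 pairs:
a = 3: 3+1=4, 3+3=6, 3+4=7, 3+9=12
a = 5: 5+1=6, 5+3=8, 5+4=9, 5+9=1
a = 10: 10+1=11, 10+3=0, 10+4=1, 10+9=6
Distinct residues collected: {0, 1, 4, 6, 7, 8, 9, 11, 12}
|A + B| = 9 (out of 13 total residues).

A + B = {0, 1, 4, 6, 7, 8, 9, 11, 12}


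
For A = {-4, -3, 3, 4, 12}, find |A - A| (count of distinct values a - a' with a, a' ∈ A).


A - A = {a - a' : a, a' ∈ A}; |A| = 5.
Bounds: 2|A|-1 ≤ |A - A| ≤ |A|² - |A| + 1, i.e. 9 ≤ |A - A| ≤ 21.
Note: 0 ∈ A - A always (from a - a). The set is symmetric: if d ∈ A - A then -d ∈ A - A.
Enumerate nonzero differences d = a - a' with a > a' (then include -d):
Positive differences: {1, 6, 7, 8, 9, 15, 16}
Full difference set: {0} ∪ (positive diffs) ∪ (negative diffs).
|A - A| = 1 + 2·7 = 15 (matches direct enumeration: 15).

|A - A| = 15


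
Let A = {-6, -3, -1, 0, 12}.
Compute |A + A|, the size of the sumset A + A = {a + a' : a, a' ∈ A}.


A + A = {a + a' : a, a' ∈ A}; |A| = 5.
General bounds: 2|A| - 1 ≤ |A + A| ≤ |A|(|A|+1)/2, i.e. 9 ≤ |A + A| ≤ 15.
Lower bound 2|A|-1 is attained iff A is an arithmetic progression.
Enumerate sums a + a' for a ≤ a' (symmetric, so this suffices):
a = -6: -6+-6=-12, -6+-3=-9, -6+-1=-7, -6+0=-6, -6+12=6
a = -3: -3+-3=-6, -3+-1=-4, -3+0=-3, -3+12=9
a = -1: -1+-1=-2, -1+0=-1, -1+12=11
a = 0: 0+0=0, 0+12=12
a = 12: 12+12=24
Distinct sums: {-12, -9, -7, -6, -4, -3, -2, -1, 0, 6, 9, 11, 12, 24}
|A + A| = 14

|A + A| = 14


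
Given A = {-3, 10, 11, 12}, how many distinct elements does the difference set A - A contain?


A - A = {a - a' : a, a' ∈ A}; |A| = 4.
Bounds: 2|A|-1 ≤ |A - A| ≤ |A|² - |A| + 1, i.e. 7 ≤ |A - A| ≤ 13.
Note: 0 ∈ A - A always (from a - a). The set is symmetric: if d ∈ A - A then -d ∈ A - A.
Enumerate nonzero differences d = a - a' with a > a' (then include -d):
Positive differences: {1, 2, 13, 14, 15}
Full difference set: {0} ∪ (positive diffs) ∪ (negative diffs).
|A - A| = 1 + 2·5 = 11 (matches direct enumeration: 11).

|A - A| = 11


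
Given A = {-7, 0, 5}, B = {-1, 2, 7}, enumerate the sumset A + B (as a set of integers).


A + B = {a + b : a ∈ A, b ∈ B}.
Enumerate all |A|·|B| = 3·3 = 9 pairs (a, b) and collect distinct sums.
a = -7: -7+-1=-8, -7+2=-5, -7+7=0
a = 0: 0+-1=-1, 0+2=2, 0+7=7
a = 5: 5+-1=4, 5+2=7, 5+7=12
Collecting distinct sums: A + B = {-8, -5, -1, 0, 2, 4, 7, 12}
|A + B| = 8

A + B = {-8, -5, -1, 0, 2, 4, 7, 12}


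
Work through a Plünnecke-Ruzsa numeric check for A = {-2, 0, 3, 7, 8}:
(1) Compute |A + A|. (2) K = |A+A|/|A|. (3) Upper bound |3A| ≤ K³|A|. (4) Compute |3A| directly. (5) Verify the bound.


|A| = 5.
Step 1: Compute A + A by enumerating all 25 pairs.
A + A = {-4, -2, 0, 1, 3, 5, 6, 7, 8, 10, 11, 14, 15, 16}, so |A + A| = 14.
Step 2: Doubling constant K = |A + A|/|A| = 14/5 = 14/5 ≈ 2.8000.
Step 3: Plünnecke-Ruzsa gives |3A| ≤ K³·|A| = (2.8000)³ · 5 ≈ 109.7600.
Step 4: Compute 3A = A + A + A directly by enumerating all triples (a,b,c) ∈ A³; |3A| = 27.
Step 5: Check 27 ≤ 109.7600? Yes ✓.

K = 14/5, Plünnecke-Ruzsa bound K³|A| ≈ 109.7600, |3A| = 27, inequality holds.


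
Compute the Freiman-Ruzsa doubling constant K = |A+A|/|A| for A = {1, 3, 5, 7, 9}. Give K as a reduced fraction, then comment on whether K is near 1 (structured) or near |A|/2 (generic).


|A| = 5.
Compute A + A by enumerating all 25 pairs.
A + A = {2, 4, 6, 8, 10, 12, 14, 16, 18}, so |A + A| = 9.
K = |A + A| / |A| = 9/5 (already in lowest terms) ≈ 1.8000.
Reference: AP of size 5 gives K = 9/5 ≈ 1.8000; a fully generic set of size 5 gives K ≈ 3.0000.

|A| = 5, |A + A| = 9, K = 9/5.


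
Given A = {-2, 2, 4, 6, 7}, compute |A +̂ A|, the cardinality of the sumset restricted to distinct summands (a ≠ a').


Restricted sumset: A +̂ A = {a + a' : a ∈ A, a' ∈ A, a ≠ a'}.
Equivalently, take A + A and drop any sum 2a that is achievable ONLY as a + a for a ∈ A (i.e. sums representable only with equal summands).
Enumerate pairs (a, a') with a < a' (symmetric, so each unordered pair gives one sum; this covers all a ≠ a'):
  -2 + 2 = 0
  -2 + 4 = 2
  -2 + 6 = 4
  -2 + 7 = 5
  2 + 4 = 6
  2 + 6 = 8
  2 + 7 = 9
  4 + 6 = 10
  4 + 7 = 11
  6 + 7 = 13
Collected distinct sums: {0, 2, 4, 5, 6, 8, 9, 10, 11, 13}
|A +̂ A| = 10
(Reference bound: |A +̂ A| ≥ 2|A| - 3 for |A| ≥ 2, with |A| = 5 giving ≥ 7.)

|A +̂ A| = 10
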